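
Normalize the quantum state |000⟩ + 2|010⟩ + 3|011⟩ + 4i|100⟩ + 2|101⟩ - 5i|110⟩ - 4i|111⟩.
0.1155|000⟩ + 0.2309|010⟩ + 0.3464|011⟩ + 0.4619i|100⟩ + 0.2309|101⟩ - (1/√3)i|110⟩ - 0.4619i|111⟩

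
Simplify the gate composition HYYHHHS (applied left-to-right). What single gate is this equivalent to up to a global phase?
S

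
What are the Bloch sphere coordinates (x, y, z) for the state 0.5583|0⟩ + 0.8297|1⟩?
(0.9264, 0, -0.3767)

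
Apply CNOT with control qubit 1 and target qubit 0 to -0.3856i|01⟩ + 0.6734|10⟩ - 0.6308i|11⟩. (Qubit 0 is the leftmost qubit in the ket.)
-0.6308i|01⟩ + 0.6734|10⟩ - 0.3856i|11⟩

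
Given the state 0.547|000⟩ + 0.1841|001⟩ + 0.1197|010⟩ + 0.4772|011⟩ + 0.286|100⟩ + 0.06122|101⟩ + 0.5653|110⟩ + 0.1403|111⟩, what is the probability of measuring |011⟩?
0.2277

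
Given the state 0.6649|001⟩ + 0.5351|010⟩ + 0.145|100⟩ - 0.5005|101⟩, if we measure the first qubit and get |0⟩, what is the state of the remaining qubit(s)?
0.779|01⟩ + 0.627|10⟩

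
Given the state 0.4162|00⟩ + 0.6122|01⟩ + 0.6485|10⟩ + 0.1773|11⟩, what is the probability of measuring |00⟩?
0.1732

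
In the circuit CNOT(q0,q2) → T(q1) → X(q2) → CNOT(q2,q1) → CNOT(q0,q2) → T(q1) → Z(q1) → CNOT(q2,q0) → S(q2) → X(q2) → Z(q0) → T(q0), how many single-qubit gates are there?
8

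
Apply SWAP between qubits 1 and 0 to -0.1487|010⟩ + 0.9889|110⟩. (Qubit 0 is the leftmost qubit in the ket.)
-0.1487|100⟩ + 0.9889|110⟩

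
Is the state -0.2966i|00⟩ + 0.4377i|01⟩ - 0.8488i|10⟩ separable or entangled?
Entangled

Writing the state as a|00⟩ + b|01⟩ + c|10⟩ + d|11⟩, it is a product state iff ad − bc = 0.
Here (a, b, c, d) = (-0.2966i, 0.4377i, -0.8488i, 0): ad − bc = (-0.2966i)(0) − (0.4377i)(-0.8488i) = -0.3715 ≠ 0, so the state is entangled.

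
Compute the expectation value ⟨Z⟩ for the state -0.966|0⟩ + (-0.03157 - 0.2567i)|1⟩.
0.8663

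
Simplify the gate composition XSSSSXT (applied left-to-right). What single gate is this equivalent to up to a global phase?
T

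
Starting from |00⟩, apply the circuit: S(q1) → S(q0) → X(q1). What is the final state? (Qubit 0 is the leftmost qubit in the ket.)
|01⟩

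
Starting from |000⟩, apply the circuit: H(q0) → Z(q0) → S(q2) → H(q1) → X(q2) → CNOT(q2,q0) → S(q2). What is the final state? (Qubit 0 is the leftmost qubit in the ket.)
-(1/2)i|001⟩ - (1/2)i|011⟩ + (1/2)i|101⟩ + (1/2)i|111⟩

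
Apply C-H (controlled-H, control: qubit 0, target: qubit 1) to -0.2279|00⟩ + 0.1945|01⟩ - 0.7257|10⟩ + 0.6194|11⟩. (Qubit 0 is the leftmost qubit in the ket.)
-0.2279|00⟩ + 0.1945|01⟩ - 0.07517|10⟩ - 0.9511|11⟩

C-H leaves the control-|0⟩ kets |00⟩, |01⟩ unchanged and applies H to qubit 1 on the control-|1⟩ pair (|10⟩, |11⟩).
H = [[1/√2, 1/√2], [1/√2, -1/√2]].
With a = amp(|10⟩) = -0.7257 and b = amp(|11⟩) = 0.6194:
new amp(|10⟩) = (1/√2)·a + (1/√2)·b = -0.07517
new amp(|11⟩) = (1/√2)·a + (-1/√2)·b = -0.9511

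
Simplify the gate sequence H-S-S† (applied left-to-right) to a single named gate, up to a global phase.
H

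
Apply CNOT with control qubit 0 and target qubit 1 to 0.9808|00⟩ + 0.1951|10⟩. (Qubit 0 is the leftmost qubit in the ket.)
0.9808|00⟩ + 0.1951|11⟩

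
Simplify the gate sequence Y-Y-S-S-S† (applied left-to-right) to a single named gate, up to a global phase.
S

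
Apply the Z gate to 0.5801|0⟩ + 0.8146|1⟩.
0.5801|0⟩ - 0.8146|1⟩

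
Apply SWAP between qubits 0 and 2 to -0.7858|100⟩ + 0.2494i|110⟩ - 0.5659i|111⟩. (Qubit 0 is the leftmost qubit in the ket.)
-0.7858|001⟩ + 0.2494i|011⟩ - 0.5659i|111⟩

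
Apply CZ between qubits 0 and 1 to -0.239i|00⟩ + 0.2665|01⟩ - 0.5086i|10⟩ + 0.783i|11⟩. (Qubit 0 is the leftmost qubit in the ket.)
-0.239i|00⟩ + 0.2665|01⟩ - 0.5086i|10⟩ - 0.783i|11⟩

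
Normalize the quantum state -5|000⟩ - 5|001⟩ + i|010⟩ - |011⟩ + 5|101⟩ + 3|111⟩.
-0.5392|000⟩ - 0.5392|001⟩ + 0.1078i|010⟩ - 0.1078|011⟩ + 0.5392|101⟩ + 0.3235|111⟩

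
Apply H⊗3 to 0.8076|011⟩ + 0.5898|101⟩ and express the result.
0.4941|000⟩ - 0.4941|001⟩ - 0.077|010⟩ + 0.077|011⟩ + 0.077|100⟩ - 0.077|101⟩ - 0.4941|110⟩ + 0.4941|111⟩

H⊗3 gives amp(|y⟩) = (1/2√2) Σ_x (−1)^(x·y) amp(|x⟩), where x·y is the number of positions in which both x and y have a 1.
|000⟩: (0.8076 + 0.5898)/(2√2) = 0.4941
|001⟩: (-0.8076 - 0.5898)/(2√2) = -0.4941
|010⟩: (-0.8076 + 0.5898)/(2√2) = -0.077
|011⟩: (0.8076 - 0.5898)/(2√2) = 0.077
|100⟩: (0.8076 - 0.5898)/(2√2) = 0.077
|101⟩: (-0.8076 + 0.5898)/(2√2) = -0.077
|110⟩: (-0.8076 - 0.5898)/(2√2) = -0.4941
|111⟩: (0.8076 + 0.5898)/(2√2) = 0.4941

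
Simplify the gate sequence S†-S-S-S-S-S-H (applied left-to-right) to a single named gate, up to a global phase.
H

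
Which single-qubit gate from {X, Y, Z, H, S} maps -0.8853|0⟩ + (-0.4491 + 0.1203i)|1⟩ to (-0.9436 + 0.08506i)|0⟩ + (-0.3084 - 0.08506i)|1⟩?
H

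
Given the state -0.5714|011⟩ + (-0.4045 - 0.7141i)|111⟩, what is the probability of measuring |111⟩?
0.6736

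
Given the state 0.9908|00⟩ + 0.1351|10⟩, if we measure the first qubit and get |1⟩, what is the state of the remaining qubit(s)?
|0⟩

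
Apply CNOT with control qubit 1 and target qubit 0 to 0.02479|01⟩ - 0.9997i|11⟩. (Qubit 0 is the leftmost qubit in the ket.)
-0.9997i|01⟩ + 0.02479|11⟩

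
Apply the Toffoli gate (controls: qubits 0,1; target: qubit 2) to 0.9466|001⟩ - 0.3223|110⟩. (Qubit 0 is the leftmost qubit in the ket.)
0.9466|001⟩ - 0.3223|111⟩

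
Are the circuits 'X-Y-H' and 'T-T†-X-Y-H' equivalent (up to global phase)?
Yes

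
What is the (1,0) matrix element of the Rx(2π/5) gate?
-0.5878i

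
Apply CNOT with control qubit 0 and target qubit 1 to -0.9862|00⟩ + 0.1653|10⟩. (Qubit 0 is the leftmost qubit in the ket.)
-0.9862|00⟩ + 0.1653|11⟩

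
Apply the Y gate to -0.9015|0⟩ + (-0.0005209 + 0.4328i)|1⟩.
(0.4328 + 0.0005209i)|0⟩ - 0.9015i|1⟩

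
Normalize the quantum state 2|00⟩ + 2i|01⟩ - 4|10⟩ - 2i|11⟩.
1/√7|00⟩ + (1/√7)i|01⟩ - 0.7559|10⟩ - (1/√7)i|11⟩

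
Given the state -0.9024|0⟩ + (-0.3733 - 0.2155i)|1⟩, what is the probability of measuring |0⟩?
0.8143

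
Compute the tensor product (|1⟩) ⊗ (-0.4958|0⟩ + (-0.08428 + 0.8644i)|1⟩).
-0.4958|10⟩ + (-0.08428 + 0.8644i)|11⟩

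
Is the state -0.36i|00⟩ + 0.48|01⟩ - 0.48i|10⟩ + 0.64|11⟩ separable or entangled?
Separable

Writing the state as a|00⟩ + b|01⟩ + c|10⟩ + d|11⟩, it is a product state iff ad − bc = 0.
Here (a, b, c, d) = (-0.36i, 0.48, -0.48i, 0.64): ad − bc = (-0.36i)(0.64) − (0.48)(-0.48i) = 0, so the state is separable.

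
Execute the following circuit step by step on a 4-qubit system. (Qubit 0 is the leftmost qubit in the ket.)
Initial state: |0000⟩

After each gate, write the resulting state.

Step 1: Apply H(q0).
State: 1/√2|0000⟩ + 1/√2|1000⟩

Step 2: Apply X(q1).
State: 1/√2|0100⟩ + 1/√2|1100⟩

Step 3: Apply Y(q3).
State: (1/√2)i|0101⟩ + (1/√2)i|1101⟩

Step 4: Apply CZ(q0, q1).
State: (1/√2)i|0101⟩ - (1/√2)i|1101⟩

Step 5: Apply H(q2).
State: (1/2)i|0101⟩ + (1/2)i|0111⟩ - (1/2)i|1101⟩ - (1/2)i|1111⟩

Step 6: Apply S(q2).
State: (1/2)i|0101⟩ - 1/2|0111⟩ - (1/2)i|1101⟩ + 1/2|1111⟩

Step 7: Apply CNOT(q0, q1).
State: (1/2)i|0101⟩ - 1/2|0111⟩ - (1/2)i|1001⟩ + 1/2|1011⟩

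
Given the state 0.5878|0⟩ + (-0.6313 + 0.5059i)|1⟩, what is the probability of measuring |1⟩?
0.6545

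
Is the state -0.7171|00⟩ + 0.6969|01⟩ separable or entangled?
Separable

Writing the state as a|00⟩ + b|01⟩ + c|10⟩ + d|11⟩, it is a product state iff ad − bc = 0.
Here (a, b, c, d) = (-0.7171, 0.6969, 0, 0): ad − bc = (-0.7171)(0) − (0.6969)(0) = 0, so the state is separable.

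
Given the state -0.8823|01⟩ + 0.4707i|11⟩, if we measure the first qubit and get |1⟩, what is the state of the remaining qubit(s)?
i|1⟩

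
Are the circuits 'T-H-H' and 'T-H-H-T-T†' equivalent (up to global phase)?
Yes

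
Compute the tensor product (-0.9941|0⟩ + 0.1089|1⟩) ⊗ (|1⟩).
-0.9941|01⟩ + 0.1089|11⟩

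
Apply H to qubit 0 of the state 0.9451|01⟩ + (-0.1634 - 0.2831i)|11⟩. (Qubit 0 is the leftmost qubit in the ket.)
(0.5527 - 0.2002i)|01⟩ + (0.7838 + 0.2002i)|11⟩

H on qubit 0 mixes each pair of kets that differ only in qubit 0: amplitudes (a, b) of (|…0…⟩, |…1…⟩) become ((a + b)/√2, (a − b)/√2). Kets absent from the input have amplitude 0.
(|01⟩, |11⟩): (a, b) = (0.9451, (-0.1634 - 0.2831i)) → ((0.5527 - 0.2002i), (0.7838 + 0.2002i))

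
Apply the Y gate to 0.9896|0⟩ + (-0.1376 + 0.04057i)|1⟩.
(0.04057 + 0.1376i)|0⟩ + 0.9896i|1⟩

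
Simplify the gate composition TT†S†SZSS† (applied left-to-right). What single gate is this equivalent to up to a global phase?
Z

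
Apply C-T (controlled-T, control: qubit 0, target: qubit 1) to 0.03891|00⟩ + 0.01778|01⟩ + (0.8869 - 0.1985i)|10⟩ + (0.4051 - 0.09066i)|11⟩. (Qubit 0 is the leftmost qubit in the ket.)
0.03891|00⟩ + 0.01778|01⟩ + (0.8869 - 0.1985i)|10⟩ + (0.3506 + 0.2223i)|11⟩

C-T leaves the control-|0⟩ kets |00⟩, |01⟩ unchanged and applies T to qubit 1 on the control-|1⟩ pair (|10⟩, |11⟩).
T = [[1, 0], [0, (1/√2 + (1/√2)i)]].
With a = amp(|10⟩) = (0.8869 - 0.1985i) and b = amp(|11⟩) = (0.4051 - 0.09066i):
new amp(|10⟩) = (1)·a = (0.8869 - 0.1985i)
new amp(|11⟩) = (1/√2 + (1/√2)i)·b = (0.3506 + 0.2223i)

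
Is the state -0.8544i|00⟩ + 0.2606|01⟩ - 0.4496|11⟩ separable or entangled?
Entangled

Writing the state as a|00⟩ + b|01⟩ + c|10⟩ + d|11⟩, it is a product state iff ad − bc = 0.
Here (a, b, c, d) = (-0.8544i, 0.2606, 0, -0.4496): ad − bc = (-0.8544i)(-0.4496) − (0.2606)(0) = 0.3841i ≠ 0, so the state is entangled.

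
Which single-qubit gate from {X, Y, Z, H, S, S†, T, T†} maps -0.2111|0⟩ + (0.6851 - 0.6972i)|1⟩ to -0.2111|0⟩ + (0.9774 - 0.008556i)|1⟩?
T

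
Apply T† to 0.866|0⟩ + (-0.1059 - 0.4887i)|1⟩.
0.866|0⟩ + (-0.4204 - 0.2707i)|1⟩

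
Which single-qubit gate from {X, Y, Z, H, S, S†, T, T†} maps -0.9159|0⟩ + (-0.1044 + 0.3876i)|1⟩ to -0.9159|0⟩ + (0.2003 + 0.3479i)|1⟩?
T†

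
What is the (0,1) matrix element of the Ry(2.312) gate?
-0.9152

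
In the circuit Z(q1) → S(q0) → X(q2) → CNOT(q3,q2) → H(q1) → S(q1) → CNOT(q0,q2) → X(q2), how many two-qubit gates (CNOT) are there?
2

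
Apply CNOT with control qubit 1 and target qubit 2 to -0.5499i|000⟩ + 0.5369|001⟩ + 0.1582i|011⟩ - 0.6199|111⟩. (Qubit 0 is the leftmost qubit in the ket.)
-0.5499i|000⟩ + 0.5369|001⟩ + 0.1582i|010⟩ - 0.6199|110⟩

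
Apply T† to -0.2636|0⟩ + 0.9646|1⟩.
-0.2636|0⟩ + (0.6821 - 0.6821i)|1⟩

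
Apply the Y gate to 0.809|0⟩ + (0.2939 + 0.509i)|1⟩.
(0.509 - 0.2939i)|0⟩ + 0.809i|1⟩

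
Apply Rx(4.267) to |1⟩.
-0.8458i|0⟩ - 0.5335|1⟩

Rx(4.267) = [[cos(θ/2), −i·sin(θ/2)], [−i·sin(θ/2), cos(θ/2)]]; θ = 4.267, cos(θ/2) ≈ -0.533475, sin(θ/2) ≈ 0.845816.
With a = amp(|0⟩) = 0 and b = amp(|1⟩) = 1:
new amp(|0⟩) = (-0.533475)·a + (-0.845816i)·b = -0.8458i
new amp(|1⟩) = (-0.845816i)·a + (-0.533475)·b = -0.5335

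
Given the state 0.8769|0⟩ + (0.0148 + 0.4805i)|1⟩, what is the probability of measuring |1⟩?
0.2311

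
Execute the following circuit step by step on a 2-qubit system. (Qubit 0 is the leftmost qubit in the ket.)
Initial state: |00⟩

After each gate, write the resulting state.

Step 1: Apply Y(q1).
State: i|01⟩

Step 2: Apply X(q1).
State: i|00⟩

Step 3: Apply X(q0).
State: i|10⟩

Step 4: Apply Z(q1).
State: i|10⟩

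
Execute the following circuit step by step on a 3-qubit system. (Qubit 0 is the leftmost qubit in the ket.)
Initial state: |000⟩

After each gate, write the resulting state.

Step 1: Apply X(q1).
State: |010⟩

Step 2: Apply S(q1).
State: i|010⟩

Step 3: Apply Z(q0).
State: i|010⟩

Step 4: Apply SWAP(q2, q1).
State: i|001⟩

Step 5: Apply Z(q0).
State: i|001⟩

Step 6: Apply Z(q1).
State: i|001⟩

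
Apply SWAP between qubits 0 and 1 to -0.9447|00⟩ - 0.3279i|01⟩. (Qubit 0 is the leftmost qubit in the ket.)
-0.9447|00⟩ - 0.3279i|10⟩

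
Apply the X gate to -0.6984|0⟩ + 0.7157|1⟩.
0.7157|0⟩ - 0.6984|1⟩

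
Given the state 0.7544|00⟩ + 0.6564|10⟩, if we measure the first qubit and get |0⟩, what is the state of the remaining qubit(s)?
|0⟩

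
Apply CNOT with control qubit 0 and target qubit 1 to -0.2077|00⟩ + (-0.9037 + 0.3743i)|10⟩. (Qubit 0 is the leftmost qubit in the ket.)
-0.2077|00⟩ + (-0.9037 + 0.3743i)|11⟩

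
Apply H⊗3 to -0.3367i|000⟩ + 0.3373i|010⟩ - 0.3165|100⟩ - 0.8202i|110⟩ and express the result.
(-0.1119 - 0.2898i)|000⟩ + (-0.1119 - 0.2898i)|001⟩ + (-0.1119 + 0.05169i)|010⟩ + (-0.1119 + 0.05169i)|011⟩ + (0.1119 + 0.2902i)|100⟩ + (0.1119 + 0.2902i)|101⟩ + (0.1119 - 0.5283i)|110⟩ + (0.1119 - 0.5283i)|111⟩

H⊗3 gives amp(|y⟩) = (1/2√2) Σ_x (−1)^(x·y) amp(|x⟩), where x·y is the number of positions in which both x and y have a 1.
|000⟩: (-0.3367i + 0.3373i - 0.3165 - 0.8202i)/(2√2) = (-0.1119 - 0.2898i)
|001⟩: (-0.3367i + 0.3373i - 0.3165 - 0.8202i)/(2√2) = (-0.1119 - 0.2898i)
|010⟩: (-0.3367i - 0.3373i - 0.3165 + 0.8202i)/(2√2) = (-0.1119 + 0.05169i)
|011⟩: (-0.3367i - 0.3373i - 0.3165 + 0.8202i)/(2√2) = (-0.1119 + 0.05169i)
|100⟩: (-0.3367i + 0.3373i + 0.3165 + 0.8202i)/(2√2) = (0.1119 + 0.2902i)
|101⟩: (-0.3367i + 0.3373i + 0.3165 + 0.8202i)/(2√2) = (0.1119 + 0.2902i)
|110⟩: (-0.3367i - 0.3373i + 0.3165 - 0.8202i)/(2√2) = (0.1119 - 0.5283i)
|111⟩: (-0.3367i - 0.3373i + 0.3165 - 0.8202i)/(2√2) = (0.1119 - 0.5283i)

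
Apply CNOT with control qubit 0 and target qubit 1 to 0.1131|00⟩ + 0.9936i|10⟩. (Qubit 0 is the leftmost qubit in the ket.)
0.1131|00⟩ + 0.9936i|11⟩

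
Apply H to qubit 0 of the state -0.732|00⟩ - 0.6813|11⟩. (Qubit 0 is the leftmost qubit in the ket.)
-0.5176|00⟩ - 0.4818|01⟩ - 0.5176|10⟩ + 0.4818|11⟩

H on qubit 0 mixes each pair of kets that differ only in qubit 0: amplitudes (a, b) of (|…0…⟩, |…1…⟩) become ((a + b)/√2, (a − b)/√2). Kets absent from the input have amplitude 0.
(|00⟩, |10⟩): (a, b) = (-0.732, 0) → (-0.5176, -0.5176)
(|01⟩, |11⟩): (a, b) = (0, -0.6813) → (-0.4818, 0.4818)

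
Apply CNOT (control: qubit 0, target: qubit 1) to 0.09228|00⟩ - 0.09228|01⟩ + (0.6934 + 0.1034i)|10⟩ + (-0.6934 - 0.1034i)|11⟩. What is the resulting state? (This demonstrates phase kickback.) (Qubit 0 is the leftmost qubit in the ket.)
0.09228|00⟩ - 0.09228|01⟩ + (-0.6934 - 0.1034i)|10⟩ + (0.6934 + 0.1034i)|11⟩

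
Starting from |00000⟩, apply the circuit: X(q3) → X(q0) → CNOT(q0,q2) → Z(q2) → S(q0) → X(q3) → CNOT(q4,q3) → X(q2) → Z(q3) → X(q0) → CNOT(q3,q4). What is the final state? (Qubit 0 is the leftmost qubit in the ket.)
-i|00000⟩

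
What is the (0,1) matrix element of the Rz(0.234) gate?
0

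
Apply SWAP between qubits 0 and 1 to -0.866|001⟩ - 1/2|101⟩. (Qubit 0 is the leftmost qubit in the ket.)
-0.866|001⟩ - 1/2|011⟩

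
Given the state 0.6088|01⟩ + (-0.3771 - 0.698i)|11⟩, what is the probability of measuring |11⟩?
0.6294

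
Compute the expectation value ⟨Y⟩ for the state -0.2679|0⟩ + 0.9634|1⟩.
0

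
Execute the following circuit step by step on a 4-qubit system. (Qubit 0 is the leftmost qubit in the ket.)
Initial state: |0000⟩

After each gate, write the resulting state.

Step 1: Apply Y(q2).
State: i|0010⟩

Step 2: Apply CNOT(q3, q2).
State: i|0010⟩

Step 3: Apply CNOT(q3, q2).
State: i|0010⟩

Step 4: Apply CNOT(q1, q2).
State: i|0010⟩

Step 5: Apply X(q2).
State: i|0000⟩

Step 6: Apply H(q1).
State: (1/√2)i|0000⟩ + (1/√2)i|0100⟩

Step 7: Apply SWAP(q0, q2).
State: (1/√2)i|0000⟩ + (1/√2)i|0100⟩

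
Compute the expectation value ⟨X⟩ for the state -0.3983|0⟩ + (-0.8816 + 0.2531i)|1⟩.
0.7023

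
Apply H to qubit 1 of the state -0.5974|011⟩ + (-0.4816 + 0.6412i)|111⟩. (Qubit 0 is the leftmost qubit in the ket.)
-0.4224|001⟩ + 0.4224|011⟩ + (-0.3405 + 0.4534i)|101⟩ + (0.3405 - 0.4534i)|111⟩

H on qubit 1 mixes each pair of kets that differ only in qubit 1: amplitudes (a, b) of (|…0…⟩, |…1…⟩) become ((a + b)/√2, (a − b)/√2). Kets absent from the input have amplitude 0.
(|001⟩, |011⟩): (a, b) = (0, -0.5974) → (-0.4224, 0.4224)
(|101⟩, |111⟩): (a, b) = (0, (-0.4816 + 0.6412i)) → ((-0.3405 + 0.4534i), (0.3405 - 0.4534i))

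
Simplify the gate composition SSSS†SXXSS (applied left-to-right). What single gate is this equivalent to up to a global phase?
S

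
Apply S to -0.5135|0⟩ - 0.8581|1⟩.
-0.5135|0⟩ - 0.8581i|1⟩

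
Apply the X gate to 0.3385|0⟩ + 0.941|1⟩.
0.941|0⟩ + 0.3385|1⟩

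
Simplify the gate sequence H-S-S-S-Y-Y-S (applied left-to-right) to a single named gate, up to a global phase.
H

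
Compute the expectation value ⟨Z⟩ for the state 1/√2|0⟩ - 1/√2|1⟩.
0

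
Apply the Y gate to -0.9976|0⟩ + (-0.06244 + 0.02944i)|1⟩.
(0.02944 + 0.06244i)|0⟩ - 0.9976i|1⟩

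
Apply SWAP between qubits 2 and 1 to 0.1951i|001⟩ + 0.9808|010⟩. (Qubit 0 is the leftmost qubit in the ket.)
0.9808|001⟩ + 0.1951i|010⟩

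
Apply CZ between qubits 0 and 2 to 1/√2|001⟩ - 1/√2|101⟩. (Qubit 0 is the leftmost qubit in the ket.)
1/√2|001⟩ + 1/√2|101⟩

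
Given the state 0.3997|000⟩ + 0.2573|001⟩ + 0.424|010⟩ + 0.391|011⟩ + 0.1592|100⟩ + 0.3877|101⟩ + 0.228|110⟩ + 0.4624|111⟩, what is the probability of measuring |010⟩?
0.1798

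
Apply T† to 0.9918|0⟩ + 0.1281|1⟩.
0.9918|0⟩ + (0.09058 - 0.09058i)|1⟩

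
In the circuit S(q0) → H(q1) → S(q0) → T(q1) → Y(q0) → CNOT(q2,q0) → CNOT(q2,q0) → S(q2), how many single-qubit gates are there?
6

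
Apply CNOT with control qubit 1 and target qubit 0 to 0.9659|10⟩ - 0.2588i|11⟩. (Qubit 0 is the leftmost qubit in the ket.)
-0.2588i|01⟩ + 0.9659|10⟩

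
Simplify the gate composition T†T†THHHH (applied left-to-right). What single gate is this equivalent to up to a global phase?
T†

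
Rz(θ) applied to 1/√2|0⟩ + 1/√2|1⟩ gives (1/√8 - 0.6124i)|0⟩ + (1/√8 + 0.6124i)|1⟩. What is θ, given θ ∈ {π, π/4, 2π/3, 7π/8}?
2π/3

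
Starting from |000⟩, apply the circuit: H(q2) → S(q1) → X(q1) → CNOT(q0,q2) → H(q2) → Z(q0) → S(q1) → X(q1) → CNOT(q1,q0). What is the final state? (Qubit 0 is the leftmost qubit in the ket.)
i|000⟩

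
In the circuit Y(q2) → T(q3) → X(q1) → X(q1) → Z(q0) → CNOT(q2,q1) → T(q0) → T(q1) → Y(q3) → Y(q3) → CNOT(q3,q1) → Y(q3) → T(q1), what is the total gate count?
13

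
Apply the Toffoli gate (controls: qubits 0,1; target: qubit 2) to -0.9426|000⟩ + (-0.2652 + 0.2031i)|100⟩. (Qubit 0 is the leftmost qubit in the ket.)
-0.9426|000⟩ + (-0.2652 + 0.2031i)|100⟩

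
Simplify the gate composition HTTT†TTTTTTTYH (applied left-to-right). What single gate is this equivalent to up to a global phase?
Y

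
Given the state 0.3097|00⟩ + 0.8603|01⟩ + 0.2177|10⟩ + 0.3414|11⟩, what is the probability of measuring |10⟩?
0.04739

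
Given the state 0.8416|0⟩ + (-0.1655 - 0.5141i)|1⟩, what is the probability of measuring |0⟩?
0.7083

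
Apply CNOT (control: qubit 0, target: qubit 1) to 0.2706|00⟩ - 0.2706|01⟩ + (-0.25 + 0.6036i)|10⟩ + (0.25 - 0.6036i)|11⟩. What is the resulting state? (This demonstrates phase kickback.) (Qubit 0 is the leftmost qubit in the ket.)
0.2706|00⟩ - 0.2706|01⟩ + (0.25 - 0.6036i)|10⟩ + (-0.25 + 0.6036i)|11⟩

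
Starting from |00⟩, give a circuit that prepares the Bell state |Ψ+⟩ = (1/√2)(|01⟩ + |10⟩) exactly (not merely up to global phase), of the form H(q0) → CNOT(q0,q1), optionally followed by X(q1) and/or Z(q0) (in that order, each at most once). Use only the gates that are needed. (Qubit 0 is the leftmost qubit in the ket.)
H(q0) → CNOT(q0,q1) → X(q1)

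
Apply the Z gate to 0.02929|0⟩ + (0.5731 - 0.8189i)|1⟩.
0.02929|0⟩ + (-0.5731 + 0.8189i)|1⟩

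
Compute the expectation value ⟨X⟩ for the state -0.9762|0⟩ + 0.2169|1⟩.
-0.4235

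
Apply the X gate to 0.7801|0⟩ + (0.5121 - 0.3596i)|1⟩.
(0.5121 - 0.3596i)|0⟩ + 0.7801|1⟩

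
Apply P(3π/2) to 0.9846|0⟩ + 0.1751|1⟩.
0.9846|0⟩ - 0.1751i|1⟩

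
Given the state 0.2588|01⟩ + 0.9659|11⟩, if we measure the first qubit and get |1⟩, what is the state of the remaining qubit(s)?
|1⟩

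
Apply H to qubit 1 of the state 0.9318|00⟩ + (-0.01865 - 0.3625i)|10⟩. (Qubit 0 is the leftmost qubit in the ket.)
0.6589|00⟩ + 0.6589|01⟩ + (-0.01319 - 0.2563i)|10⟩ + (-0.01319 - 0.2563i)|11⟩

H on qubit 1 mixes each pair of kets that differ only in qubit 1: amplitudes (a, b) of (|…0…⟩, |…1…⟩) become ((a + b)/√2, (a − b)/√2). Kets absent from the input have amplitude 0.
(|00⟩, |01⟩): (a, b) = (0.9318, 0) → (0.6589, 0.6589)
(|10⟩, |11⟩): (a, b) = ((-0.01865 - 0.3625i), 0) → ((-0.01319 - 0.2563i), (-0.01319 - 0.2563i))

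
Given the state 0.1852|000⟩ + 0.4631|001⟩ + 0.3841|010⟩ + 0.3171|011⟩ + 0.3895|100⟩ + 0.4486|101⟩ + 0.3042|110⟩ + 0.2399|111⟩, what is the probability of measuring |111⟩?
0.05755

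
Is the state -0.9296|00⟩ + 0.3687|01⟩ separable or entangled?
Separable

Writing the state as a|00⟩ + b|01⟩ + c|10⟩ + d|11⟩, it is a product state iff ad − bc = 0.
Here (a, b, c, d) = (-0.9296, 0.3687, 0, 0): ad − bc = (-0.9296)(0) − (0.3687)(0) = 0, so the state is separable.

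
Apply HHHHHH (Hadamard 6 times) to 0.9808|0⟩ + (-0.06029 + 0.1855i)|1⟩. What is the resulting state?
0.9808|0⟩ + (-0.06029 + 0.1855i)|1⟩

H² = I, so an even number of Hadamards cancels: H^6 = I and the state is unchanged.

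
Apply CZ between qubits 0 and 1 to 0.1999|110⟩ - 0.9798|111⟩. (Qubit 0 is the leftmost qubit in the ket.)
-0.1999|110⟩ + 0.9798|111⟩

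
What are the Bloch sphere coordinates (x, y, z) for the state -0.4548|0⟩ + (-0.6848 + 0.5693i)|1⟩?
(0.6229, -0.5178, -0.5862)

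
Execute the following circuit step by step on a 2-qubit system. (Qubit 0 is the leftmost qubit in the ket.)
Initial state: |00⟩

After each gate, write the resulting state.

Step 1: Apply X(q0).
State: |10⟩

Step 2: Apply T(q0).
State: (1/√2 + (1/√2)i)|10⟩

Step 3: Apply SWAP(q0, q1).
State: (1/√2 + (1/√2)i)|01⟩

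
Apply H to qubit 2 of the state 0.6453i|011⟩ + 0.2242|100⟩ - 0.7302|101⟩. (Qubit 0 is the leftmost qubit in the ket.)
0.4563i|010⟩ - 0.4563i|011⟩ - 0.3578|100⟩ + 0.6749|101⟩

H on qubit 2 mixes each pair of kets that differ only in qubit 2: amplitudes (a, b) of (|…0…⟩, |…1…⟩) become ((a + b)/√2, (a − b)/√2). Kets absent from the input have amplitude 0.
(|010⟩, |011⟩): (a, b) = (0, 0.6453i) → (0.4563i, -0.4563i)
(|100⟩, |101⟩): (a, b) = (0.2242, -0.7302) → (-0.3578, 0.6749)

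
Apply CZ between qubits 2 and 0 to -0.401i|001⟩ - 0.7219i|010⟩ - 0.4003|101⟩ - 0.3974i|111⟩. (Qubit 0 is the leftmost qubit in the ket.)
-0.401i|001⟩ - 0.7219i|010⟩ + 0.4003|101⟩ + 0.3974i|111⟩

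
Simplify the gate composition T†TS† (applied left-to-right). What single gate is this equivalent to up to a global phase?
S†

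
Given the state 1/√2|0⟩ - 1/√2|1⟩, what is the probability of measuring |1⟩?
1/2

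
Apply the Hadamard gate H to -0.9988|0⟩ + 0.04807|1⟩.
-0.6723|0⟩ - 0.7402|1⟩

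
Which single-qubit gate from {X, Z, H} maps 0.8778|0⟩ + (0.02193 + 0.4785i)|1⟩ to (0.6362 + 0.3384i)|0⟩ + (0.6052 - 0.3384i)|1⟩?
H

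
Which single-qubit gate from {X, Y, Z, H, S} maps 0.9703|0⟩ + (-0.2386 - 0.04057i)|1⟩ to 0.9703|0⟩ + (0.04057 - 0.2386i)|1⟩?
S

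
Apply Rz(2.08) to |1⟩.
(0.5062 + 0.8624i)|1⟩

Rz(2.08) = [[e^(−iθ/2), 0], [0, e^(iθ/2)]] with e^(±iθ/2) = cos(θ/2) ± i·sin(θ/2); θ = 2.08, cos(θ/2) ≈ 0.50622, sin(θ/2) ≈ 0.862404.
With a = amp(|0⟩) = 0 and b = amp(|1⟩) = 1:
new amp(|0⟩) = (0.50622 - 0.862404i)·a = 0
new amp(|1⟩) = (0.50622 + 0.862404i)·b = (0.5062 + 0.8624i)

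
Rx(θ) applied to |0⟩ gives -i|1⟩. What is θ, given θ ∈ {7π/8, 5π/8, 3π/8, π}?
π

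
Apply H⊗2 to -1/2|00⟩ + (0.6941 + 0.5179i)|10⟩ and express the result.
(0.09705 + 0.259i)|00⟩ + (0.09705 + 0.259i)|01⟩ + (-0.5971 - 0.259i)|10⟩ + (-0.5971 - 0.259i)|11⟩

H⊗2 gives amp(|y⟩) = (1/2) Σ_x (−1)^(x·y) amp(|x⟩), where x·y is the number of positions in which both x and y have a 1.
|00⟩: (-1/2 + (0.6941 + 0.5179i))/2 = (0.09705 + 0.259i)
|01⟩: (-1/2 + (0.6941 + 0.5179i))/2 = (0.09705 + 0.259i)
|10⟩: (-1/2 - (0.6941 + 0.5179i))/2 = (-0.5971 - 0.259i)
|11⟩: (-1/2 - (0.6941 + 0.5179i))/2 = (-0.5971 - 0.259i)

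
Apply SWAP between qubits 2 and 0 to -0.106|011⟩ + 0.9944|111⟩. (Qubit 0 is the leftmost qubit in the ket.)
-0.106|110⟩ + 0.9944|111⟩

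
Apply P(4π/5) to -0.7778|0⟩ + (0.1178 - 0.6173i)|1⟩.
-0.7778|0⟩ + (0.2675 + 0.5686i)|1⟩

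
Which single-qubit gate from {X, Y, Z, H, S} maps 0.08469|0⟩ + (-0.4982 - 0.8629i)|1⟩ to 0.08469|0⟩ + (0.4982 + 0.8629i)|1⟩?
Z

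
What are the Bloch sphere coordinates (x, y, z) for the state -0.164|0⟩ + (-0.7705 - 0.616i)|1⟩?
(0.2527, 0.202, -0.9462)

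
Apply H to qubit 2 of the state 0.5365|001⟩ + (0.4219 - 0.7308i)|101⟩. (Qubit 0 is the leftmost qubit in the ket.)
0.3794|000⟩ - 0.3794|001⟩ + (0.2983 - 0.5168i)|100⟩ + (-0.2983 + 0.5168i)|101⟩

H on qubit 2 mixes each pair of kets that differ only in qubit 2: amplitudes (a, b) of (|…0…⟩, |…1…⟩) become ((a + b)/√2, (a − b)/√2). Kets absent from the input have amplitude 0.
(|000⟩, |001⟩): (a, b) = (0, 0.5365) → (0.3794, -0.3794)
(|100⟩, |101⟩): (a, b) = (0, (0.4219 - 0.7308i)) → ((0.2983 - 0.5168i), (-0.2983 + 0.5168i))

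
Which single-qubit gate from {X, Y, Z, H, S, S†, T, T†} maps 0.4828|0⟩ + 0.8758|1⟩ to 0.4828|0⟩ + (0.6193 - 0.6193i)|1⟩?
T†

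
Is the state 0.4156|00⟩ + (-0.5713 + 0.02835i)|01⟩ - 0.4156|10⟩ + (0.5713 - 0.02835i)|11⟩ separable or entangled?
Separable

Writing the state as a|00⟩ + b|01⟩ + c|10⟩ + d|11⟩, it is a product state iff ad − bc = 0.
Here (a, b, c, d) = (0.4156, (-0.5713 + 0.02835i), -0.4156, (0.5713 - 0.02835i)): ad − bc = (0.4156)(0.5713 - 0.02835i) − (-0.5713 + 0.02835i)(-0.4156) = 0, so the state is separable.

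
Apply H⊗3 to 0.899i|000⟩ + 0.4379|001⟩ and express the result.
(0.1548 + 0.3178i)|000⟩ + (-0.1548 + 0.3178i)|001⟩ + (0.1548 + 0.3178i)|010⟩ + (-0.1548 + 0.3178i)|011⟩ + (0.1548 + 0.3178i)|100⟩ + (-0.1548 + 0.3178i)|101⟩ + (0.1548 + 0.3178i)|110⟩ + (-0.1548 + 0.3178i)|111⟩

H⊗3 gives amp(|y⟩) = (1/2√2) Σ_x (−1)^(x·y) amp(|x⟩), where x·y is the number of positions in which both x and y have a 1.
|000⟩: (0.899i + 0.4379)/(2√2) = (0.1548 + 0.3178i)
|001⟩: (0.899i - 0.4379)/(2√2) = (-0.1548 + 0.3178i)
|010⟩: (0.899i + 0.4379)/(2√2) = (0.1548 + 0.3178i)
|011⟩: (0.899i - 0.4379)/(2√2) = (-0.1548 + 0.3178i)
|100⟩: (0.899i + 0.4379)/(2√2) = (0.1548 + 0.3178i)
|101⟩: (0.899i - 0.4379)/(2√2) = (-0.1548 + 0.3178i)
|110⟩: (0.899i + 0.4379)/(2√2) = (0.1548 + 0.3178i)
|111⟩: (0.899i - 0.4379)/(2√2) = (-0.1548 + 0.3178i)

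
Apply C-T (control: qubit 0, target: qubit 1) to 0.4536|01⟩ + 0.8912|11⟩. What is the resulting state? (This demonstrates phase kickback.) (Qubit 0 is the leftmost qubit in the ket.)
0.4536|01⟩ + (0.6302 + 0.6302i)|11⟩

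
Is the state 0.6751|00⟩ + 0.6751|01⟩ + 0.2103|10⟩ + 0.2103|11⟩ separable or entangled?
Separable

Writing the state as a|00⟩ + b|01⟩ + c|10⟩ + d|11⟩, it is a product state iff ad − bc = 0.
Here (a, b, c, d) = (0.6751, 0.6751, 0.2103, 0.2103): ad − bc = (0.6751)(0.2103) − (0.6751)(0.2103) = 0, so the state is separable.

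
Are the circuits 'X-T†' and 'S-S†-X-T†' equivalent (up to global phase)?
Yes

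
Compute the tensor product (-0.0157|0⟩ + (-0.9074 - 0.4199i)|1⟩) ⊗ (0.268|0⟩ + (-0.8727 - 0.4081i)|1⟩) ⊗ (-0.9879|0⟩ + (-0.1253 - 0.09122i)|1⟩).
0.004157|000⟩ + (0.0005272 + 0.0003838i)|001⟩ + (-0.01354 - 0.00633i)|010⟩ + (-0.001132 - 0.002053i)|011⟩ + (0.2402 + 0.1112i)|100⟩ + (0.02021 + 0.03628i)|101⟩ + (-0.613 - 0.7278i)|110⟩ + (-0.01055 - 0.1489i)|111⟩

amp(|b₁b₂…⟩) = product of the factor amplitudes for bits b₁, b₂, …; only kets whose every factor amplitude is nonzero survive.
|000⟩: (-0.0157)(0.268)(-0.9879) = 0.004157
|001⟩: (-0.0157)(0.268)(-0.1253 - 0.09122i) = (0.0005272 + 0.0003838i)
|010⟩: (-0.0157)(-0.8727 - 0.4081i)(-0.9879) = (-0.01354 - 0.00633i)
|011⟩: (-0.0157)(-0.8727 - 0.4081i)(-0.1253 - 0.09122i) = (-0.001132 - 0.002053i)
|100⟩: (-0.9074 - 0.4199i)(0.268)(-0.9879) = (0.2402 + 0.1112i)
|101⟩: (-0.9074 - 0.4199i)(0.268)(-0.1253 - 0.09122i) = (0.02021 + 0.03628i)
|110⟩: (-0.9074 - 0.4199i)(-0.8727 - 0.4081i)(-0.9879) = (-0.613 - 0.7278i)
|111⟩: (-0.9074 - 0.4199i)(-0.8727 - 0.4081i)(-0.1253 - 0.09122i) = (-0.01055 - 0.1489i)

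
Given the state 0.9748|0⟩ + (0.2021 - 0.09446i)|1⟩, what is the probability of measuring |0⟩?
0.9502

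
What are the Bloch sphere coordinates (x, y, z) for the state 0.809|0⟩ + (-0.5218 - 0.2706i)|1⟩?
(-0.8443, -0.4378, 0.309)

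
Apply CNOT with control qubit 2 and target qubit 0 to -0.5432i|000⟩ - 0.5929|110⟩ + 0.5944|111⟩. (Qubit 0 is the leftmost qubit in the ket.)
-0.5432i|000⟩ + 0.5944|011⟩ - 0.5929|110⟩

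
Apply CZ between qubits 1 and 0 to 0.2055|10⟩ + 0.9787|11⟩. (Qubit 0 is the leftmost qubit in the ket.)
0.2055|10⟩ - 0.9787|11⟩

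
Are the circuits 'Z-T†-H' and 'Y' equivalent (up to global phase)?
No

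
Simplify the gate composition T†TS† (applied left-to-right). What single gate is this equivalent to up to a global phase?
S†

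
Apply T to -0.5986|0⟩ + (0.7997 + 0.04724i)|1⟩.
-0.5986|0⟩ + (0.5321 + 0.5989i)|1⟩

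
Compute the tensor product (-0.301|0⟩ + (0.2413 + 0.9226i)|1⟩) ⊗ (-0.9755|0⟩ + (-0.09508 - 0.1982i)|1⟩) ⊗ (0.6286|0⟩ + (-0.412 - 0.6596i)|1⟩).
0.1846|000⟩ + (-0.121 - 0.1937i)|001⟩ + (0.01799 + 0.0375i)|010⟩ + (0.02756 - 0.04346i)|011⟩ + (-0.148 - 0.5657i)|100⟩ + (-0.4967 + 0.5261i)|101⟩ + (0.1005 - 0.0852i)|110⟩ + (-0.1553 - 0.04964i)|111⟩

amp(|b₁b₂…⟩) = product of the factor amplitudes for bits b₁, b₂, …; only kets whose every factor amplitude is nonzero survive.
|000⟩: (-0.301)(-0.9755)(0.6286) = 0.1846
|001⟩: (-0.301)(-0.9755)(-0.412 - 0.6596i) = (-0.121 - 0.1937i)
|010⟩: (-0.301)(-0.09508 - 0.1982i)(0.6286) = (0.01799 + 0.0375i)
|011⟩: (-0.301)(-0.09508 - 0.1982i)(-0.412 - 0.6596i) = (0.02756 - 0.04346i)
|100⟩: (0.2413 + 0.9226i)(-0.9755)(0.6286) = (-0.148 - 0.5657i)
|101⟩: (0.2413 + 0.9226i)(-0.9755)(-0.412 - 0.6596i) = (-0.4967 + 0.5261i)
|110⟩: (0.2413 + 0.9226i)(-0.09508 - 0.1982i)(0.6286) = (0.1005 - 0.0852i)
|111⟩: (0.2413 + 0.9226i)(-0.09508 - 0.1982i)(-0.412 - 0.6596i) = (-0.1553 - 0.04964i)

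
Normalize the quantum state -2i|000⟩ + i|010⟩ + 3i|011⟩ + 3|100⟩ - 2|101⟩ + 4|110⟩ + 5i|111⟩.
-0.2425i|000⟩ + 0.1213i|010⟩ + 0.3638i|011⟩ + 0.3638|100⟩ - 0.2425|101⟩ + 0.4851|110⟩ + 0.6063i|111⟩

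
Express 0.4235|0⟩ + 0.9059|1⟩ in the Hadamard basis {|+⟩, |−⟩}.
0.94|+⟩ - 0.3411|−⟩

With |ψ⟩ = α|0⟩ + β|1⟩, the Hadamard-basis coefficients are ⟨+|ψ⟩ = (α + β)/√2 and ⟨−|ψ⟩ = (α − β)/√2.
Here α = 0.4235, β = 0.9059: (α + β)/√2 = 0.94, (α − β)/√2 = -0.3411.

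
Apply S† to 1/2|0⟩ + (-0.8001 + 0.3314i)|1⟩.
1/2|0⟩ + (0.3314 + 0.8001i)|1⟩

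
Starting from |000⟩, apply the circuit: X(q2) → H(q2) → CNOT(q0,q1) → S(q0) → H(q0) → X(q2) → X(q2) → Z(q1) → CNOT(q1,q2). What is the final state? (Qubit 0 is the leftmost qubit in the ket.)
1/2|000⟩ - 1/2|001⟩ + 1/2|100⟩ - 1/2|101⟩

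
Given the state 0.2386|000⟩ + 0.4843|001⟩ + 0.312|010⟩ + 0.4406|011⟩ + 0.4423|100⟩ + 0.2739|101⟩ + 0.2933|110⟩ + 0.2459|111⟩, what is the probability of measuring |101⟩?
0.07502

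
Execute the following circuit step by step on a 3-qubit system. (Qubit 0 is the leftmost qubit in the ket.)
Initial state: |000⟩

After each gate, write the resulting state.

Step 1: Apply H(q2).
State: 1/√2|000⟩ + 1/√2|001⟩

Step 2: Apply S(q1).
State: 1/√2|000⟩ + 1/√2|001⟩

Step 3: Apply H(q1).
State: 1/2|000⟩ + 1/2|001⟩ + 1/2|010⟩ + 1/2|011⟩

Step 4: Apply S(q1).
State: 1/2|000⟩ + 1/2|001⟩ + (1/2)i|010⟩ + (1/2)i|011⟩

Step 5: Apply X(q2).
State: 1/2|000⟩ + 1/2|001⟩ + (1/2)i|010⟩ + (1/2)i|011⟩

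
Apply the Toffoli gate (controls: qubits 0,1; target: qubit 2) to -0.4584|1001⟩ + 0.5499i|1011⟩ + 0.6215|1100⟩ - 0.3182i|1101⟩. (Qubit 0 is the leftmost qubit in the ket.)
-0.4584|1001⟩ + 0.5499i|1011⟩ + 0.6215|1110⟩ - 0.3182i|1111⟩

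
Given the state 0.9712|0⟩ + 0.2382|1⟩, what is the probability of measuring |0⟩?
0.9432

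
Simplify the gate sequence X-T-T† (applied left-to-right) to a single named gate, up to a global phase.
X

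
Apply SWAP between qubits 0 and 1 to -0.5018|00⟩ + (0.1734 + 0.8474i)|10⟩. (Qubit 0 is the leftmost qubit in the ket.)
-0.5018|00⟩ + (0.1734 + 0.8474i)|01⟩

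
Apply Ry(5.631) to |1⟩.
-0.3203|0⟩ - 0.9473|1⟩

Ry(5.631) = [[cos(θ/2), −sin(θ/2)], [sin(θ/2), cos(θ/2)]]; θ = 5.631, cos(θ/2) ≈ -0.947301, sin(θ/2) ≈ 0.320344.
With a = amp(|0⟩) = 0 and b = amp(|1⟩) = 1:
new amp(|0⟩) = (-0.947301)·a + (-0.320344)·b = -0.3203
new amp(|1⟩) = (0.320344)·a + (-0.947301)·b = -0.9473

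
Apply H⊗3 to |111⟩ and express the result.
1/√8|000⟩ - 1/√8|001⟩ - 1/√8|010⟩ + 1/√8|011⟩ - 1/√8|100⟩ + 1/√8|101⟩ + 1/√8|110⟩ - 1/√8|111⟩

H⊗3 gives amp(|y⟩) = (1/2√2) Σ_x (−1)^(x·y) amp(|x⟩), where x·y is the number of positions in which both x and y have a 1.
|000⟩: (1)/(2√2) = 1/√8
|001⟩: (-1)/(2√2) = -1/√8
|010⟩: (-1)/(2√2) = -1/√8
|011⟩: (1)/(2√2) = 1/√8
|100⟩: (-1)/(2√2) = -1/√8
|101⟩: (1)/(2√2) = 1/√8
|110⟩: (1)/(2√2) = 1/√8
|111⟩: (-1)/(2√2) = -1/√8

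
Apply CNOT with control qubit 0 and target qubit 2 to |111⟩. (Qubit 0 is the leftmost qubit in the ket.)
|110⟩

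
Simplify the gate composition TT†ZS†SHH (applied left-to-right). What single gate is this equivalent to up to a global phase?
Z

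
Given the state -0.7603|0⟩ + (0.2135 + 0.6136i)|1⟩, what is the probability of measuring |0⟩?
0.5781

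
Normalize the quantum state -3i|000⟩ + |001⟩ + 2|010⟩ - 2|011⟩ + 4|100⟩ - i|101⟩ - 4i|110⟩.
-0.4201i|000⟩ + 0.14|001⟩ + 0.2801|010⟩ - 0.2801|011⟩ + 0.5601|100⟩ - 0.14i|101⟩ - 0.5601i|110⟩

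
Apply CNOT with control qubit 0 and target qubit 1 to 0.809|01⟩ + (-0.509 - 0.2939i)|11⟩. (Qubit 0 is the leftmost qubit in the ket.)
0.809|01⟩ + (-0.509 - 0.2939i)|10⟩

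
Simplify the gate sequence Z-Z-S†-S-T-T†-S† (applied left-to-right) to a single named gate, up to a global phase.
S†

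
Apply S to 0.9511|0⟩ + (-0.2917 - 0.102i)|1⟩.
0.9511|0⟩ + (0.102 - 0.2917i)|1⟩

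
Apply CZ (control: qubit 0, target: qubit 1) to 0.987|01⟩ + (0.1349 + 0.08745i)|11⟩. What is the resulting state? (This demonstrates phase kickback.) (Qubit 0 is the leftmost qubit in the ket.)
0.987|01⟩ + (-0.1349 - 0.08745i)|11⟩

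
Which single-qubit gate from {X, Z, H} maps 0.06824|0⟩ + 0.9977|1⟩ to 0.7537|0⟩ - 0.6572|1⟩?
H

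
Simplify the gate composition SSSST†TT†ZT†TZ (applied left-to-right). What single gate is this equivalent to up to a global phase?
T†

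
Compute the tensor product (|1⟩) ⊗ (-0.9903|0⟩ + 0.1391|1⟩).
-0.9903|10⟩ + 0.1391|11⟩

amp(|b₁b₂…⟩) = product of the factor amplitudes for bits b₁, b₂, …; only kets whose every factor amplitude is nonzero survive.
|10⟩: (1)(-0.9903) = -0.9903
|11⟩: (1)(0.1391) = 0.1391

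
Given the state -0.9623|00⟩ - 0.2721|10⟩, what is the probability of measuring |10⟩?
0.07404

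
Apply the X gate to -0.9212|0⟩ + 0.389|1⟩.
0.389|0⟩ - 0.9212|1⟩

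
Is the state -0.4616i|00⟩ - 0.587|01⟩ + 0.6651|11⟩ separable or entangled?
Entangled

Writing the state as a|00⟩ + b|01⟩ + c|10⟩ + d|11⟩, it is a product state iff ad − bc = 0.
Here (a, b, c, d) = (-0.4616i, -0.587, 0, 0.6651): ad − bc = (-0.4616i)(0.6651) − (-0.587)(0) = -0.307i ≠ 0, so the state is entangled.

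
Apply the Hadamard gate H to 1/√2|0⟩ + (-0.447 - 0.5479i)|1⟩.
(0.1839 - 0.3874i)|0⟩ + (0.8161 + 0.3874i)|1⟩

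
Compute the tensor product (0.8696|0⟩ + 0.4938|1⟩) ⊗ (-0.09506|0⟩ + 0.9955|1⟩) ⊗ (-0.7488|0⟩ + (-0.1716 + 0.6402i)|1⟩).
0.0619|000⟩ + (0.01419 - 0.05292i)|001⟩ - 0.6482|010⟩ + (-0.1486 + 0.5542i)|011⟩ + 0.03515|100⟩ + (0.008055 - 0.03005i)|101⟩ - 0.3681|110⟩ + (-0.08435 + 0.3147i)|111⟩

amp(|b₁b₂…⟩) = product of the factor amplitudes for bits b₁, b₂, …; only kets whose every factor amplitude is nonzero survive.
|000⟩: (0.8696)(-0.09506)(-0.7488) = 0.0619
|001⟩: (0.8696)(-0.09506)(-0.1716 + 0.6402i) = (0.01419 - 0.05292i)
|010⟩: (0.8696)(0.9955)(-0.7488) = -0.6482
|011⟩: (0.8696)(0.9955)(-0.1716 + 0.6402i) = (-0.1486 + 0.5542i)
|100⟩: (0.4938)(-0.09506)(-0.7488) = 0.03515
|101⟩: (0.4938)(-0.09506)(-0.1716 + 0.6402i) = (0.008055 - 0.03005i)
|110⟩: (0.4938)(0.9955)(-0.7488) = -0.3681
|111⟩: (0.4938)(0.9955)(-0.1716 + 0.6402i) = (-0.08435 + 0.3147i)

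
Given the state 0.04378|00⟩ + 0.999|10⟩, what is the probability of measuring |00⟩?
0.001917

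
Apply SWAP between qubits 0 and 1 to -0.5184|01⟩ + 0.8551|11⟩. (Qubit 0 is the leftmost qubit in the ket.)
-0.5184|10⟩ + 0.8551|11⟩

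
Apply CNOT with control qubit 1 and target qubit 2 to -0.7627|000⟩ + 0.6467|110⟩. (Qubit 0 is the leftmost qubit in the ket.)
-0.7627|000⟩ + 0.6467|111⟩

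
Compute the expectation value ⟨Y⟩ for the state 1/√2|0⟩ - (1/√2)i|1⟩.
-1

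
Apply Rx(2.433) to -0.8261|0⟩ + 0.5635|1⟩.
(-0.2866 - 0.5285i)|0⟩ + (0.1955 + 0.7748i)|1⟩

Rx(2.433) = [[cos(θ/2), −i·sin(θ/2)], [−i·sin(θ/2), cos(θ/2)]]; θ = 2.433, cos(θ/2) ≈ 0.34693, sin(θ/2) ≈ 0.937891.
With a = amp(|0⟩) = -0.8261 and b = amp(|1⟩) = 0.5635:
new amp(|0⟩) = (0.34693)·a + (-0.937891i)·b = (-0.2866 - 0.5285i)
new amp(|1⟩) = (-0.937891i)·a + (0.34693)·b = (0.1955 + 0.7748i)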